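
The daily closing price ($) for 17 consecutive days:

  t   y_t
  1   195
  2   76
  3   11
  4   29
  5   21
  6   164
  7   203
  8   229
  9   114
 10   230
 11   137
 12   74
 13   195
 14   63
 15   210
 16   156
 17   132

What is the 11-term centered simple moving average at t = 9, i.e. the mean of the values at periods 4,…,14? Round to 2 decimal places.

Sum of periods 4–14: 29 + 21 + 164 + 203 + 229 + 114 + 230 + 137 + 74 + 195 + 63 = 1459
Divide by 11: 1459 / 11 = 132.64

132.64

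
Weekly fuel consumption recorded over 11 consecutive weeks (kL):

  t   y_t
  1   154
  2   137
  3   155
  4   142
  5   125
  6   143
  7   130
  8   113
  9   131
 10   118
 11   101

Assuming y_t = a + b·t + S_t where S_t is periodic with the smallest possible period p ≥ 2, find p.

3

First differences y_{t+1} − y_t: -17, 18, -13, -17, 18, -13, -17, 18, …
The difference pattern repeats every 3 terms and not for any smaller step, so p = 3.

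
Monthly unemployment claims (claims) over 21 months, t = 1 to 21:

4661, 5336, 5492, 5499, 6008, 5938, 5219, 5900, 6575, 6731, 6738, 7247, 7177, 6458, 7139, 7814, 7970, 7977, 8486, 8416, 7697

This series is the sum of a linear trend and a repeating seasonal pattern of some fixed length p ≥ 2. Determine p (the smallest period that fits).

First differences y_{t+1} − y_t: 675, 156, 7, 509, -70, -719, 681, 675, 156, 7, 509, -70, -719, 681, 675, 156, …
The difference pattern repeats every 7 terms and not for any smaller step, so p = 7.

7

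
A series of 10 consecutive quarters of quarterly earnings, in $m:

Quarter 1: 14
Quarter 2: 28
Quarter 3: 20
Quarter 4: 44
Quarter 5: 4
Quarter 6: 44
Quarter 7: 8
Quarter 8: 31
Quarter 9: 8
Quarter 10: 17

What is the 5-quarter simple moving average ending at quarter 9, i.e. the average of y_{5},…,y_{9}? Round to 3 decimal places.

Sum of periods 5–9: 4 + 44 + 8 + 31 + 8 = 95
Divide by 5: 95 / 5 = 19.000

19.000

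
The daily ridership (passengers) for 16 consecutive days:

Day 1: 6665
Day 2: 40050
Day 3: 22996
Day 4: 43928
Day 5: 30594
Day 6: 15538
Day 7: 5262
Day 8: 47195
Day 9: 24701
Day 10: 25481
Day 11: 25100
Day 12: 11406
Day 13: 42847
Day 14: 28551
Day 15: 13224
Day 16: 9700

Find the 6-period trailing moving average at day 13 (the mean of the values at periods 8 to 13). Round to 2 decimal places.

Sum of periods 8–13: 47195 + 24701 + 25481 + 25100 + 11406 + 42847 = 176730
Divide by 6: 176730 / 6 = 29455.00

29455.00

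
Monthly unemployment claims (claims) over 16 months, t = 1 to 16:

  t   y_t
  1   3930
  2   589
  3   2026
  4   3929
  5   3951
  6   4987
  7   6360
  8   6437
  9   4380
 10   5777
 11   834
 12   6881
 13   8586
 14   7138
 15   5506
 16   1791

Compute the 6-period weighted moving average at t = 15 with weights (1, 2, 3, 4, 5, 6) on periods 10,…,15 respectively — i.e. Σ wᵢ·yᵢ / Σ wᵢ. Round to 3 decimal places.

6245.619

Weighted sum: 1·5777 + 2·834 + 3·6881 + 4·8586 + 5·7138 + 6·5506 = 5777 + 1668 + 20643 + 34344 + 35690 + 33036 = 131158
Weight total: 1 + 2 + 3 + 4 + 5 + 6 = 21
WMA = 131158 / 21 = 6245.619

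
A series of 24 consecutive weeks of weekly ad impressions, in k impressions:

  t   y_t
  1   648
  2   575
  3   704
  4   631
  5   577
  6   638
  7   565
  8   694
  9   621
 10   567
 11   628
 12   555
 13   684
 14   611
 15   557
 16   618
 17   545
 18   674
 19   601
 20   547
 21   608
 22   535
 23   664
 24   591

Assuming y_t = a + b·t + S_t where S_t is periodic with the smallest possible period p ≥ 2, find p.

5

First differences y_{t+1} − y_t: -73, 129, -73, -54, 61, -73, 129, -73, -54, 61, -73, 129, …
The difference pattern repeats every 5 terms and not for any smaller step, so p = 5.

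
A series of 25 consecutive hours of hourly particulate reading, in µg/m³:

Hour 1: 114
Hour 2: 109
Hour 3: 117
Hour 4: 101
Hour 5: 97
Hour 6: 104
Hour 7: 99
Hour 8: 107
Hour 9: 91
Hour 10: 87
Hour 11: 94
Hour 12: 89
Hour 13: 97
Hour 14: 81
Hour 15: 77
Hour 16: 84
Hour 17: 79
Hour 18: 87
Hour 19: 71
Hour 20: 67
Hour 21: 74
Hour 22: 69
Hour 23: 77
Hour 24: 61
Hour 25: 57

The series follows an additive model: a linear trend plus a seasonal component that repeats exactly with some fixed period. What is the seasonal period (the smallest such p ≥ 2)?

First differences y_{t+1} − y_t: -5, 8, -16, -4, 7, -5, 8, -16, -4, 7, -5, 8, …
The difference pattern repeats every 5 terms and not for any smaller step, so p = 5.

5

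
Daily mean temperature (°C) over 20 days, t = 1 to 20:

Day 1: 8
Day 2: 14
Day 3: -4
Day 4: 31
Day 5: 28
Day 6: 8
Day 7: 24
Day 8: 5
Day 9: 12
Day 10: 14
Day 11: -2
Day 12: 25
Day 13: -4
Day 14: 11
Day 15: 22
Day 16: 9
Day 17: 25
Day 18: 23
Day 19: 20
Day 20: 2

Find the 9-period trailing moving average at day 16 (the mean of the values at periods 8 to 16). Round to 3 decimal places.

Sum of periods 8–16: 5 + 12 + 14 + (-2) + 25 + (-4) + 11 + 22 + 9 = 92
Divide by 9: 92 / 9 = 10.222

10.222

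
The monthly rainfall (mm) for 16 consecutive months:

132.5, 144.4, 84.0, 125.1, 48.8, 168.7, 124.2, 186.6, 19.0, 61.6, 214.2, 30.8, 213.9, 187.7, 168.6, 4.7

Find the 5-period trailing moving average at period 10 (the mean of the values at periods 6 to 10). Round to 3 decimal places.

112.020

Sum of periods 6–10: 168.7 + 124.2 + 186.6 + 19.0 + 61.6 = 560.1
Divide by 5: 560.1 / 5 = 112.020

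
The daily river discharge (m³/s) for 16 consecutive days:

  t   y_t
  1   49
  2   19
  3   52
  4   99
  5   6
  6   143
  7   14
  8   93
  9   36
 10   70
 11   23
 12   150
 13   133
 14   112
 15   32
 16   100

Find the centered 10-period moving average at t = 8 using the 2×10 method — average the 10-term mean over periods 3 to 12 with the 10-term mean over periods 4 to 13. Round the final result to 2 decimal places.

Sum over 3–12: 52 + 99 + 6 + 143 + 14 + 93 + 36 + 70 + 23 + 150 = 686
Sum over 4–13: 99 + 6 + 143 + 14 + 93 + 36 + 70 + 23 + 150 + 133 = 767
CMA at t=8 = (686 + 767) / (2·10) = 1453 / 20 = 72.65

72.65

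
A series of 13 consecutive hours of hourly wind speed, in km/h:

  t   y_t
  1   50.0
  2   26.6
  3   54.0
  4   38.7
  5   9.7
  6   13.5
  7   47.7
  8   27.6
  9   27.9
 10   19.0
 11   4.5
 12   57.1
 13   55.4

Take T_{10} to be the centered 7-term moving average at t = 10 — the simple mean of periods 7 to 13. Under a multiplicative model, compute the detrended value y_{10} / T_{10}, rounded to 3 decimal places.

Trend T_10 = (47.7 + 27.6 + 27.9 + 19.0 + 4.5 + 57.1 + 55.4) / 7 = 239.2/7 = 34.17143
Ratio to trend: 19.0 / 34.17143 = 0.556

0.556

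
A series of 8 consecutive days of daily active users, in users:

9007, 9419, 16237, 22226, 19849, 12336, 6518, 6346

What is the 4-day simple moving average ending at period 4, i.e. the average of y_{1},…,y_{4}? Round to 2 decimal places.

Sum of periods 1–4: 9007 + 9419 + 16237 + 22226 = 56889
Divide by 4: 56889 / 4 = 14222.25

14222.25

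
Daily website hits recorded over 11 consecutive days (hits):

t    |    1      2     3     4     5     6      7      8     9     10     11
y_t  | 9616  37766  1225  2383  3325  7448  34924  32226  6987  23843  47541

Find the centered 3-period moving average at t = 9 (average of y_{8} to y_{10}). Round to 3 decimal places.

21018.667

Sum of periods 8–10: 32226 + 6987 + 23843 = 63056
Divide by 3: 63056 / 3 = 21018.667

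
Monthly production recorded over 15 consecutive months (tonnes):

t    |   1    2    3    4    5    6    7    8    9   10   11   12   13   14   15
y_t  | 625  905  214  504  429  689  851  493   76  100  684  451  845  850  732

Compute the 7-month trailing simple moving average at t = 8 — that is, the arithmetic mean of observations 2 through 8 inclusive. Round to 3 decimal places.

583.571

Sum of periods 2–8: 905 + 214 + 504 + 429 + 689 + 851 + 493 = 4085
Divide by 7: 4085 / 7 = 583.571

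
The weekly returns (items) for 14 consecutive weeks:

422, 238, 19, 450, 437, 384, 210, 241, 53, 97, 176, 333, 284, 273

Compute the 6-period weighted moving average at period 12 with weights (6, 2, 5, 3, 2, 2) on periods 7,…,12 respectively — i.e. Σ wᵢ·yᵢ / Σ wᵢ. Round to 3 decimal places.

Weighted sum: 6·210 + 2·241 + 5·53 + 3·97 + 2·176 + 2·333 = 1260 + 482 + 265 + 291 + 352 + 666 = 3316
Weight total: 6 + 2 + 5 + 3 + 2 + 2 = 20
WMA = 3316 / 20 = 165.800

165.800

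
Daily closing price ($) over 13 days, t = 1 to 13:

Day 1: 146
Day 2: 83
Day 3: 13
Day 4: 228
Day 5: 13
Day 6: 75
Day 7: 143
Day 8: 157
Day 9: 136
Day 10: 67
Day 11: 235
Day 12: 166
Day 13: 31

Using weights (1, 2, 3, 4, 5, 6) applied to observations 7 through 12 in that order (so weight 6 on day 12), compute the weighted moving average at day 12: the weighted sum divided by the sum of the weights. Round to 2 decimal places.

Weighted sum: 1·143 + 2·157 + 3·136 + 4·67 + 5·235 + 6·166 = 143 + 314 + 408 + 268 + 1175 + 996 = 3304
Weight total: 1 + 2 + 3 + 4 + 5 + 6 = 21
WMA = 3304 / 21 = 157.33

157.33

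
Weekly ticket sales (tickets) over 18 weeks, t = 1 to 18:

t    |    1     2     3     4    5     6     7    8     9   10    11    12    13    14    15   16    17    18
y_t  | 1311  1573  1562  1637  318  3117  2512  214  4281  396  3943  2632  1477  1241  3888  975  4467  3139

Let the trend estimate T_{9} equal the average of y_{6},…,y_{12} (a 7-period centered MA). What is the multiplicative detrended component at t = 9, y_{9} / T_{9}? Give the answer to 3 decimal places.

Trend T_9 = (3117 + 2512 + 214 + 4281 + 396 + 3943 + 2632) / 7 = 17095/7 = 2442.14286
Ratio to trend: 4281 / 2442.14286 = 1.753

1.753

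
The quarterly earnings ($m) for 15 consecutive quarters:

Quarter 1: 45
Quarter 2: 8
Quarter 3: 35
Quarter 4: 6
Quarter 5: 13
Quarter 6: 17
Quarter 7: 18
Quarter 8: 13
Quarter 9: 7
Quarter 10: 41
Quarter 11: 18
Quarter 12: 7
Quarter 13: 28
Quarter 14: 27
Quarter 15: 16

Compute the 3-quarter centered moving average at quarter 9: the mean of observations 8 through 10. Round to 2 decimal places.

Sum of periods 8–10: 13 + 7 + 41 = 61
Divide by 3: 61 / 3 = 20.33

20.33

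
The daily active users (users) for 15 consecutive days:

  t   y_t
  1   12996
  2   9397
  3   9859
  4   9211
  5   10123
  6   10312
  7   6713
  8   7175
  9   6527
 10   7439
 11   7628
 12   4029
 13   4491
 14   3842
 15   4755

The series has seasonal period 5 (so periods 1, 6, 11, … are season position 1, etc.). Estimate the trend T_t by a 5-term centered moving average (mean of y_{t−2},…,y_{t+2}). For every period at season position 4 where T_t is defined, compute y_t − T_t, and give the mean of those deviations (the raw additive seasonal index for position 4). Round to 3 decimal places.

-569.400

Season position 4 occurs at t = 4, 9 (where T_t is defined).
t=4: T_4 = 9780.40000; y_4 − T_4 = 9211 − 9780.40000 = -569.40000
t=9: T_9 = 7096.40000; y_9 − T_9 = 6527 − 7096.40000 = -569.40000
Mean deviation: (-569.40000 + -569.40000) / 2 = -569.400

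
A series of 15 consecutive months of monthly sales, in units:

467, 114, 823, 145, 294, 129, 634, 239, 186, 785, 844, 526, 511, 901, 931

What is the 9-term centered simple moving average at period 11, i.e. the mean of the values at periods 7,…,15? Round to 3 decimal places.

617.444

Sum of periods 7–15: 634 + 239 + 186 + 785 + 844 + 526 + 511 + 901 + 931 = 5557
Divide by 9: 5557 / 9 = 617.444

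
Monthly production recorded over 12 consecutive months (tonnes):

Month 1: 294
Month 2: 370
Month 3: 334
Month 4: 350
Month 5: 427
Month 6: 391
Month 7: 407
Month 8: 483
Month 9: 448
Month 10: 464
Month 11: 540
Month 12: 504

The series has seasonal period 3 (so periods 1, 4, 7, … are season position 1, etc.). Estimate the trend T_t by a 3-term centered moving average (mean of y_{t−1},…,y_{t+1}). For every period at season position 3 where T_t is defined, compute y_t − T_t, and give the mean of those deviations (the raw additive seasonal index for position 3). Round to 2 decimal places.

Season position 3 occurs at t = 3, 6, 9 (where T_t is defined).
t=3: T_3 = 351.3333; y_3 − T_3 = 334 − 351.3333 = -17.3333
t=6: T_6 = 408.3333; y_6 − T_6 = 391 − 408.3333 = -17.3333
t=9: T_9 = 465.0000; y_9 − T_9 = 448 − 465.0000 = -17.0000
Mean deviation: (-17.3333 + -17.3333 + -17.0000) / 3 = -17.22

-17.22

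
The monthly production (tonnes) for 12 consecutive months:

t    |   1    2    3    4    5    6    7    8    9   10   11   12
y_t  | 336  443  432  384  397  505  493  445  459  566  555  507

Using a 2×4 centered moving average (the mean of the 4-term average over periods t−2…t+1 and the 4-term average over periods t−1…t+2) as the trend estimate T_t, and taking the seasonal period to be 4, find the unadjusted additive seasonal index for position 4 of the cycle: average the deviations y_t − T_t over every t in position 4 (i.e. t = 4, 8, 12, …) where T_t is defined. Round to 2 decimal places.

-37.94

Season position 4 occurs at t = 4, 8 (where T_t is defined).
t=4: T_4 = 421.7500; y_4 − T_4 = 384 − 421.7500 = -37.7500
t=8: T_8 = 483.1250; y_8 − T_8 = 445 − 483.1250 = -38.1250
Mean deviation: (-37.7500 + -38.1250) / 2 = -37.94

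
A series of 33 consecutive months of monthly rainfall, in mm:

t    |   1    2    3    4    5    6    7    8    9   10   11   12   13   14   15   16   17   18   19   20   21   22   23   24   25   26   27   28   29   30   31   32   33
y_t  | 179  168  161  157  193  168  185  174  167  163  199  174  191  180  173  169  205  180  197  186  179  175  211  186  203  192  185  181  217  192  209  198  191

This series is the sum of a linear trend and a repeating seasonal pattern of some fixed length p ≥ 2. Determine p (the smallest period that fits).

First differences y_{t+1} − y_t: -11, -7, -4, 36, -25, 17, -11, -7, -4, 36, -25, 17, -11, -7, …
The difference pattern repeats every 6 terms and not for any smaller step, so p = 6.

6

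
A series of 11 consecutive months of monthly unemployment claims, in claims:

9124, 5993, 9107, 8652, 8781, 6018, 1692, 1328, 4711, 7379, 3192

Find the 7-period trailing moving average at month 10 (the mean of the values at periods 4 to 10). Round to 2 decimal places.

Sum of periods 4–10: 8652 + 8781 + 6018 + 1692 + 1328 + 4711 + 7379 = 38561
Divide by 7: 38561 / 7 = 5508.71

5508.71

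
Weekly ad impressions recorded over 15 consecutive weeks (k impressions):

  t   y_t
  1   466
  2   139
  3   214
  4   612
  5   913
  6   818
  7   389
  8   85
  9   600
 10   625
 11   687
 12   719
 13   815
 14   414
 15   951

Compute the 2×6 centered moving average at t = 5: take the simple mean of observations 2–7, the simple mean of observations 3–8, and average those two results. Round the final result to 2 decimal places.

Sum over 2–7: 139 + 214 + 612 + 913 + 818 + 389 = 3085
Sum over 3–8: 214 + 612 + 913 + 818 + 389 + 85 = 3031
CMA at t=5 = (3085 + 3031) / (2·6) = 6116 / 12 = 509.67

509.67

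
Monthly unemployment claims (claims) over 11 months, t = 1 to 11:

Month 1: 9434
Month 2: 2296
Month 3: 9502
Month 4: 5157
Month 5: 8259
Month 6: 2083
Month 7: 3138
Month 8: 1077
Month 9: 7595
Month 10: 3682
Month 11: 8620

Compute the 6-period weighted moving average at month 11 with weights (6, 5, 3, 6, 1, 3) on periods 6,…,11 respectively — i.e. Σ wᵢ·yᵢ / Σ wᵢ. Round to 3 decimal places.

Weighted sum: 6·2083 + 5·3138 + 3·1077 + 6·7595 + 1·3682 + 3·8620 = 12498 + 15690 + 3231 + 45570 + 3682 + 25860 = 106531
Weight total: 6 + 5 + 3 + 6 + 1 + 3 = 24
WMA = 106531 / 24 = 4438.792

4438.792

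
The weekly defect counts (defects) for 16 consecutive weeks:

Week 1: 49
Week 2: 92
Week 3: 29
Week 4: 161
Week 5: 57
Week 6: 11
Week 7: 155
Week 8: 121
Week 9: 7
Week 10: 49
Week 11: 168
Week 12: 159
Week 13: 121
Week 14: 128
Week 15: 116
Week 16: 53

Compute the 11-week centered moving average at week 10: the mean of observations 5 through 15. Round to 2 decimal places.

Sum of periods 5–15: 57 + 11 + 155 + 121 + 7 + 49 + 168 + 159 + 121 + 128 + 116 = 1092
Divide by 11: 1092 / 11 = 99.27

99.27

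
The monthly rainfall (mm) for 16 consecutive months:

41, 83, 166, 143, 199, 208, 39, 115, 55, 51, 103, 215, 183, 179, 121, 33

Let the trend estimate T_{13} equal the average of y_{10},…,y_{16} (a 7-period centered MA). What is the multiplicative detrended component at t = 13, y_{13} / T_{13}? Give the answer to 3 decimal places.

Trend T_13 = (51 + 103 + 215 + 183 + 179 + 121 + 33) / 7 = 885/7 = 126.42857
Ratio to trend: 183 / 126.42857 = 1.447

1.447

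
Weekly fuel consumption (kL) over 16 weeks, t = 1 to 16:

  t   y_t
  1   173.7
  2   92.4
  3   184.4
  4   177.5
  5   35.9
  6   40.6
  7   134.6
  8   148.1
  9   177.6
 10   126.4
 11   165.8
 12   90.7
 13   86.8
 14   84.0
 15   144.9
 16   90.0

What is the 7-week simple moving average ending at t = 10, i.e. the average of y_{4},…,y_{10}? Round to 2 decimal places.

120.10

Sum of periods 4–10: 177.5 + 35.9 + 40.6 + 134.6 + 148.1 + 177.6 + 126.4 = 840.7
Divide by 7: 840.7 / 7 = 120.10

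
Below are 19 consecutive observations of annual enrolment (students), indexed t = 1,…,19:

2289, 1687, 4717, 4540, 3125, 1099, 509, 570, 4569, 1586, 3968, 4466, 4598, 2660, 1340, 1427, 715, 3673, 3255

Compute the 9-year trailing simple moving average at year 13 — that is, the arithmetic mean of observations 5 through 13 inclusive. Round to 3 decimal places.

2721.111

Sum of periods 5–13: 3125 + 1099 + 509 + 570 + 4569 + 1586 + 3968 + 4466 + 4598 = 24490
Divide by 9: 24490 / 9 = 2721.111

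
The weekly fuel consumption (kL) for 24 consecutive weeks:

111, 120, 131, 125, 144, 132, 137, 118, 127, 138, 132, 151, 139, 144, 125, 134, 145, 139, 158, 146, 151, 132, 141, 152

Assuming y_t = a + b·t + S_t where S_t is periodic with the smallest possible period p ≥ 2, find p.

First differences y_{t+1} − y_t: 9, 11, -6, 19, -12, 5, -19, 9, 11, -6, 19, -12, 5, -19, 9, 11, …
The difference pattern repeats every 7 terms and not for any smaller step, so p = 7.

7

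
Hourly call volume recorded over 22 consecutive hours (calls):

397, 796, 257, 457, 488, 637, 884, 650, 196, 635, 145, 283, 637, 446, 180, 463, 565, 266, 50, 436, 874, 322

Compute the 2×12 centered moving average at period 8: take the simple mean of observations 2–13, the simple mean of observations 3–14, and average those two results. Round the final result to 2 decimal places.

490.83

Sum over 2–13: 796 + 257 + 457 + 488 + 637 + 884 + 650 + 196 + 635 + 145 + 283 + 637 = 6065
Sum over 3–14: 257 + 457 + 488 + 637 + 884 + 650 + 196 + 635 + 145 + 283 + 637 + 446 = 5715
CMA at t=8 = (6065 + 5715) / (2·12) = 11780 / 24 = 490.83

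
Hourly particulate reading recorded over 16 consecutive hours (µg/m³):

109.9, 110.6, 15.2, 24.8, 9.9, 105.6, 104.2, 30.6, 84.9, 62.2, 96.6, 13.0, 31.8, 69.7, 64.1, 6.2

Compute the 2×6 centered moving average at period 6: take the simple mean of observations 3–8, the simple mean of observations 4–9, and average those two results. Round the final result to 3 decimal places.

Sum over 3–8: 15.2 + 24.8 + 9.9 + 105.6 + 104.2 + 30.6 = 290.3
Sum over 4–9: 24.8 + 9.9 + 105.6 + 104.2 + 30.6 + 84.9 = 360.0
CMA at t=6 = (290.3 + 360.0) / (2·6) = 650.3 / 12 = 54.192

54.192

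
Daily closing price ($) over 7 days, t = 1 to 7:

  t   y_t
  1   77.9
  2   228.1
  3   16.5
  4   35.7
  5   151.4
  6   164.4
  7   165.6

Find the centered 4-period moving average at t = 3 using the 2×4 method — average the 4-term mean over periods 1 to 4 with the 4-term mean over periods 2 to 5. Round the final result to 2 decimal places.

Sum over 1–4: 77.9 + 228.1 + 16.5 + 35.7 = 358.2
Sum over 2–5: 228.1 + 16.5 + 35.7 + 151.4 = 431.7
CMA at t=3 = (358.2 + 431.7) / (2·4) = 789.9 / 8 = 98.74

98.74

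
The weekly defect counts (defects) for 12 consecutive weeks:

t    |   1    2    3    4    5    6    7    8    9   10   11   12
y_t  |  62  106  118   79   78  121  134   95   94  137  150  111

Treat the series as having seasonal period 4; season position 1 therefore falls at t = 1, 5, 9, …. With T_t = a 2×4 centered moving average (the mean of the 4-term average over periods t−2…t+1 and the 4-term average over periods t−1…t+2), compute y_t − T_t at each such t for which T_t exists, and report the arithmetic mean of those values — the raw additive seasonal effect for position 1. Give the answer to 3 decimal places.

Season position 1 occurs at t = 5, 9 (where T_t is defined).
t=5: T_5 = 101.00000; y_5 − T_5 = 78 − 101.00000 = -23.00000
t=9: T_9 = 117.00000; y_9 − T_9 = 94 − 117.00000 = -23.00000
Mean deviation: (-23.00000 + -23.00000) / 2 = -23.000

-23.000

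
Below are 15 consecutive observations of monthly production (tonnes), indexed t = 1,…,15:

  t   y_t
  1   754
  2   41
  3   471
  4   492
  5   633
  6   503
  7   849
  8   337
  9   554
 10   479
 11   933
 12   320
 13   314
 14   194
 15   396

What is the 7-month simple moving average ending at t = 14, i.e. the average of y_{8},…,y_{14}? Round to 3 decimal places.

Sum of periods 8–14: 337 + 554 + 479 + 933 + 320 + 314 + 194 = 3131
Divide by 7: 3131 / 7 = 447.286

447.286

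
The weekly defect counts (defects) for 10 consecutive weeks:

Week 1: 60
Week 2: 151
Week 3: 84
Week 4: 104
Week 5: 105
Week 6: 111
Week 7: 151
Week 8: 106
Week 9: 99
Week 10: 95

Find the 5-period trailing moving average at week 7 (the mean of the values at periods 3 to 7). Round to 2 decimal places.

Sum of periods 3–7: 84 + 104 + 105 + 111 + 151 = 555
Divide by 5: 555 / 5 = 111.00

111.00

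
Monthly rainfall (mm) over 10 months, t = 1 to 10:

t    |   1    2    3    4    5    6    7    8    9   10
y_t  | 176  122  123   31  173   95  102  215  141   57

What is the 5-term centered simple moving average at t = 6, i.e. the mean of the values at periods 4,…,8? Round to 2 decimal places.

123.20

Sum of periods 4–8: 31 + 173 + 95 + 102 + 215 = 616
Divide by 5: 616 / 5 = 123.20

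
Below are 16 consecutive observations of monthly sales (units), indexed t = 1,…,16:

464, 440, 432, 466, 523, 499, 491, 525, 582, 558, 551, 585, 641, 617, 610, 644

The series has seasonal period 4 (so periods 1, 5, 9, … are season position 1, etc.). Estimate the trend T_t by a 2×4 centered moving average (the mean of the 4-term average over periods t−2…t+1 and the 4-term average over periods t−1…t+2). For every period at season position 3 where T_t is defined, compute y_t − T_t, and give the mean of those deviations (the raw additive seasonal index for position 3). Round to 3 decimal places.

-25.708

Season position 3 occurs at t = 3, 7, 11 (where T_t is defined).
t=3: T_3 = 457.87500; y_3 − T_3 = 432 − 457.87500 = -25.87500
t=7: T_7 = 516.87500; y_7 − T_7 = 491 − 516.87500 = -25.87500
t=11: T_11 = 576.37500; y_11 − T_11 = 551 − 576.37500 = -25.37500
Mean deviation: (-25.87500 + -25.87500 + -25.37500) / 3 = -25.708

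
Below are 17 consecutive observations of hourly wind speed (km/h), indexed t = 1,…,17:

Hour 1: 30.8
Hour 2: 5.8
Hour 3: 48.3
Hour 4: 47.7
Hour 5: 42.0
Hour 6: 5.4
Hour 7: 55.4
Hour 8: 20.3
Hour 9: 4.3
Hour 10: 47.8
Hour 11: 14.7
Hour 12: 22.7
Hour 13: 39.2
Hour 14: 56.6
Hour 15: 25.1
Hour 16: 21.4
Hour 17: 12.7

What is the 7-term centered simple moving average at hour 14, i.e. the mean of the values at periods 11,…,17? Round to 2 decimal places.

Sum of periods 11–17: 14.7 + 22.7 + 39.2 + 56.6 + 25.1 + 21.4 + 12.7 = 192.4
Divide by 7: 192.4 / 7 = 27.49

27.49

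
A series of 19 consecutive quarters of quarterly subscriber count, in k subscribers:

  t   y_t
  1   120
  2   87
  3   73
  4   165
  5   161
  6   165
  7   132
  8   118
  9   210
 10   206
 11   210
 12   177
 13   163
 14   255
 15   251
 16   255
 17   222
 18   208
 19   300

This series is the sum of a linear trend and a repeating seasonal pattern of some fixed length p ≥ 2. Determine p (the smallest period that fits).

5

First differences y_{t+1} − y_t: -33, -14, 92, -4, 4, -33, -14, 92, -4, 4, -33, -14, …
The difference pattern repeats every 5 terms and not for any smaller step, so p = 5.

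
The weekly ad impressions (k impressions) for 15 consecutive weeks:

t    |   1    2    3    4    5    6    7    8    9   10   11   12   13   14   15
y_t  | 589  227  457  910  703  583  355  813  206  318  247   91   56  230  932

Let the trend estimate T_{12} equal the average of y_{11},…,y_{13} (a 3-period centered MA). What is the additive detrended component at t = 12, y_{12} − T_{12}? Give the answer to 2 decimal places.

Trend T_12 = (247 + 91 + 56) / 3 = 394/3 = 131.3333
Detrended value: 91 − 131.3333 = -40.33

-40.33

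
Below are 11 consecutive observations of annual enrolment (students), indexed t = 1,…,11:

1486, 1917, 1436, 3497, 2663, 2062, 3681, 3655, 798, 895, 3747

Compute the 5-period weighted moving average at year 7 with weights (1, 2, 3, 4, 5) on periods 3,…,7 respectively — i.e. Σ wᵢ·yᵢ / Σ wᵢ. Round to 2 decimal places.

Weighted sum: 1·1436 + 2·3497 + 3·2663 + 4·2062 + 5·3681 = 1436 + 6994 + 7989 + 8248 + 18405 = 43072
Weight total: 1 + 2 + 3 + 4 + 5 = 15
WMA = 43072 / 15 = 2871.47

2871.47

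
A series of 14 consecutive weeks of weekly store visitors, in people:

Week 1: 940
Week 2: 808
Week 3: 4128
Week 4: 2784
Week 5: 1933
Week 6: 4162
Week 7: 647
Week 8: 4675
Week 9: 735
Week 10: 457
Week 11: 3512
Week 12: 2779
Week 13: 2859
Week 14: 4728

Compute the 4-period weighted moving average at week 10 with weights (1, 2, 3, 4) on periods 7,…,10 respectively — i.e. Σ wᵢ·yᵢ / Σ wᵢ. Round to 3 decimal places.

Weighted sum: 1·647 + 2·4675 + 3·735 + 4·457 = 647 + 9350 + 2205 + 1828 = 14030
Weight total: 1 + 2 + 3 + 4 = 10
WMA = 14030 / 10 = 1403.000

1403.000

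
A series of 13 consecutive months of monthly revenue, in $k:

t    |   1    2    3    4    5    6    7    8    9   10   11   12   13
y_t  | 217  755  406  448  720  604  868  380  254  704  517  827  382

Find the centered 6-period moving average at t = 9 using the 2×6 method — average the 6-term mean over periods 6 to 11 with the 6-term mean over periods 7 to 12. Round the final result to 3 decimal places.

573.083

Sum over 6–11: 604 + 868 + 380 + 254 + 704 + 517 = 3327
Sum over 7–12: 868 + 380 + 254 + 704 + 517 + 827 = 3550
CMA at t=9 = (3327 + 3550) / (2·6) = 6877 / 12 = 573.083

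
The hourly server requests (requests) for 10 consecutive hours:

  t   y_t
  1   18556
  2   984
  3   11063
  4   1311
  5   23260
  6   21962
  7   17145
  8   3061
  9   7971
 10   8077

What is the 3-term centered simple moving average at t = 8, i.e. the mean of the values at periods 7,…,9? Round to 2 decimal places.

9392.33

Sum of periods 7–9: 17145 + 3061 + 7971 = 28177
Divide by 3: 28177 / 3 = 9392.33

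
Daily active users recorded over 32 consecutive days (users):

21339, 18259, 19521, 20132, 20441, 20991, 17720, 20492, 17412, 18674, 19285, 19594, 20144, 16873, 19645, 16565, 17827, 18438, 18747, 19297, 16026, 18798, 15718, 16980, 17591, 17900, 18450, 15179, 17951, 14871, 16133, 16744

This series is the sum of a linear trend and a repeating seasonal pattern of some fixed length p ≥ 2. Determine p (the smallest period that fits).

First differences y_{t+1} − y_t: -3080, 1262, 611, 309, 550, -3271, 2772, -3080, 1262, 611, 309, 550, -3271, 2772, -3080, 1262, …
The difference pattern repeats every 7 terms and not for any smaller step, so p = 7.

7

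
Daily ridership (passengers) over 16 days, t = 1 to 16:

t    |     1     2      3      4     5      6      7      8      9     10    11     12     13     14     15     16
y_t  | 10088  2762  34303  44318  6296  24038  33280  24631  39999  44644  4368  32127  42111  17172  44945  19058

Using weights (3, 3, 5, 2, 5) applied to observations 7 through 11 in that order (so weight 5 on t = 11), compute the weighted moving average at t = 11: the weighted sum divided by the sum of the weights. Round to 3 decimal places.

26936.444

Weighted sum: 3·33280 + 3·24631 + 5·39999 + 2·44644 + 5·4368 = 99840 + 73893 + 199995 + 89288 + 21840 = 484856
Weight total: 3 + 3 + 5 + 2 + 5 = 18
WMA = 484856 / 18 = 26936.444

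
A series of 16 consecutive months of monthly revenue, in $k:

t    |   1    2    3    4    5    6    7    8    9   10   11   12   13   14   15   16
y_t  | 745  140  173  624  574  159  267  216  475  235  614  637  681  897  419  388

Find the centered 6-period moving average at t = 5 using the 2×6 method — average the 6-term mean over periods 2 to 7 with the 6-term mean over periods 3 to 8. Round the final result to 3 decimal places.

Sum over 2–7: 140 + 173 + 624 + 574 + 159 + 267 = 1937
Sum over 3–8: 173 + 624 + 574 + 159 + 267 + 216 = 2013
CMA at t=5 = (1937 + 2013) / (2·6) = 3950 / 12 = 329.167

329.167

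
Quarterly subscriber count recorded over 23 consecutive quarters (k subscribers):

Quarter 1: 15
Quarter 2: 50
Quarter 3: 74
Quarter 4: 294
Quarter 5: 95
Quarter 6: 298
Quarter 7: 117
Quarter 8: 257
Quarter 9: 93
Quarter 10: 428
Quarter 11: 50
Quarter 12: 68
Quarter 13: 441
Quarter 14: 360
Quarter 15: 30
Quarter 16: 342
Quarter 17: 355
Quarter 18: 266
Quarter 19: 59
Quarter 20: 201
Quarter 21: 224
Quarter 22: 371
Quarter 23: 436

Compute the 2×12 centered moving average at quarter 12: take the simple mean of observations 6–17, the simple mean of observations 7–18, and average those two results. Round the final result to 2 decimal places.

Sum over 6–17: 298 + 117 + 257 + 93 + 428 + 50 + 68 + 441 + 360 + 30 + 342 + 355 = 2839
Sum over 7–18: 117 + 257 + 93 + 428 + 50 + 68 + 441 + 360 + 30 + 342 + 355 + 266 = 2807
CMA at t=12 = (2839 + 2807) / (2·12) = 5646 / 24 = 235.25

235.25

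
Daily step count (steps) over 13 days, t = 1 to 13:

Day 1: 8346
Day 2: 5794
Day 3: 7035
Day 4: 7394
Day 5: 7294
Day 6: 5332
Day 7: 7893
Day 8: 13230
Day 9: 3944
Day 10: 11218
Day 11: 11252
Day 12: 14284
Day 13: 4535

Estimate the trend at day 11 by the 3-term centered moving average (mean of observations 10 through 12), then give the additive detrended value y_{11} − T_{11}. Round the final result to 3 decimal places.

-999.333

Trend T_11 = (11218 + 11252 + 14284) / 3 = 36754/3 = 12251.33333
Detrended value: 11252 − 12251.33333 = -999.333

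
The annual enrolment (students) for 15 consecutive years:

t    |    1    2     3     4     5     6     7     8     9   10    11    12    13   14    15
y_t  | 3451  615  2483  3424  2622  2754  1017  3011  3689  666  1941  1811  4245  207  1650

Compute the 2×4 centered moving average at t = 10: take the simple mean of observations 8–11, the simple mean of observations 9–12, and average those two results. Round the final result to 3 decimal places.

Sum over 8–11: 3011 + 3689 + 666 + 1941 = 9307
Sum over 9–12: 3689 + 666 + 1941 + 1811 = 8107
CMA at t=10 = (9307 + 8107) / (2·4) = 17414 / 8 = 2176.750

2176.750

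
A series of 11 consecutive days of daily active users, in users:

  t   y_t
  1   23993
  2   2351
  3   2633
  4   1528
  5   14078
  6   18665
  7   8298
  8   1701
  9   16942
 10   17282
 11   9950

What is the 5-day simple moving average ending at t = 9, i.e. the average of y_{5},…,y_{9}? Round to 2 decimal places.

Sum of periods 5–9: 14078 + 18665 + 8298 + 1701 + 16942 = 59684
Divide by 5: 59684 / 5 = 11936.80

11936.80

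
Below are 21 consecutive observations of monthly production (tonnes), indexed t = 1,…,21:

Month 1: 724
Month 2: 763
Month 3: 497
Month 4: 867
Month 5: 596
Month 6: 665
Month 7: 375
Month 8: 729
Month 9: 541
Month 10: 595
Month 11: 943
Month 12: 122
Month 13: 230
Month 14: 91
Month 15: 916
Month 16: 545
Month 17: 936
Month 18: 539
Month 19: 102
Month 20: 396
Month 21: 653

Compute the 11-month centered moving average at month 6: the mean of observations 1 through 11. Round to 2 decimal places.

663.18

Sum of periods 1–11: 724 + 763 + 497 + 867 + 596 + 665 + 375 + 729 + 541 + 595 + 943 = 7295
Divide by 11: 7295 / 11 = 663.18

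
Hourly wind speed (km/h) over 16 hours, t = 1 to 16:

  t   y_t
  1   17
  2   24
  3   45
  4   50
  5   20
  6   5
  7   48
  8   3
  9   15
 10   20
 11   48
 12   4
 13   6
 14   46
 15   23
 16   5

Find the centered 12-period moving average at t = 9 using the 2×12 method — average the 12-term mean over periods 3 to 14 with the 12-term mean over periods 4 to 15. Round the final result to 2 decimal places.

Sum over 3–14: 45 + 50 + 20 + 5 + 48 + 3 + 15 + 20 + 48 + 4 + 6 + 46 = 310
Sum over 4–15: 50 + 20 + 5 + 48 + 3 + 15 + 20 + 48 + 4 + 6 + 46 + 23 = 288
CMA at t=9 = (310 + 288) / (2·12) = 598 / 24 = 24.92

24.92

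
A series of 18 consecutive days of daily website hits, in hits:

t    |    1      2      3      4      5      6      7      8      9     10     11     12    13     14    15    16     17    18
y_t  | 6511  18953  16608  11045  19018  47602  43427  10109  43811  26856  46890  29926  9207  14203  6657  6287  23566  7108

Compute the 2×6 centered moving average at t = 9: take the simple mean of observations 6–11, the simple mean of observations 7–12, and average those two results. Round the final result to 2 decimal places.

Sum over 6–11: 47602 + 43427 + 10109 + 43811 + 26856 + 46890 = 218695
Sum over 7–12: 43427 + 10109 + 43811 + 26856 + 46890 + 29926 = 201019
CMA at t=9 = (218695 + 201019) / (2·6) = 419714 / 12 = 34976.17

34976.17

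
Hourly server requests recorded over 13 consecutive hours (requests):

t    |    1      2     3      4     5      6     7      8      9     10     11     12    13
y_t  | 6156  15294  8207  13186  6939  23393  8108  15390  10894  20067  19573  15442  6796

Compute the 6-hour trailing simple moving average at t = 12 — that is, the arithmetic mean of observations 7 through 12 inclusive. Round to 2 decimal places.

Sum of periods 7–12: 8108 + 15390 + 10894 + 20067 + 19573 + 15442 = 89474
Divide by 6: 89474 / 6 = 14912.33

14912.33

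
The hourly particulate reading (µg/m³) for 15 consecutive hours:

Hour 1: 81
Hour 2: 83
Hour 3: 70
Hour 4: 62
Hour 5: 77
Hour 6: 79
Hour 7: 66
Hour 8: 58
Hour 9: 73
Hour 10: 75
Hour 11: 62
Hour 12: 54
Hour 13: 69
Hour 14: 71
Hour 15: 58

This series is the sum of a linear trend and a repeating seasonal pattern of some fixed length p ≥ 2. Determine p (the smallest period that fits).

4

First differences y_{t+1} − y_t: 2, -13, -8, 15, 2, -13, -8, 15, 2, -13, …
The difference pattern repeats every 4 terms and not for any smaller step, so p = 4.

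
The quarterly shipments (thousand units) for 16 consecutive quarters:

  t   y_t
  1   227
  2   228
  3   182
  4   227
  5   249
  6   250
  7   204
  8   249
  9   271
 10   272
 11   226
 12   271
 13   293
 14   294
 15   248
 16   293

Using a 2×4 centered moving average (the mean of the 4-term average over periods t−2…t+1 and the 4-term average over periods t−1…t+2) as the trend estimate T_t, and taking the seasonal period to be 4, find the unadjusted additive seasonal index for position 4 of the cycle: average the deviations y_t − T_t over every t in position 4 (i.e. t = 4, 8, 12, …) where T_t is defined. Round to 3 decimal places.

2.750

Season position 4 occurs at t = 4, 8, 12 (where T_t is defined).
t=4: T_4 = 224.25000; y_4 − T_4 = 227 − 224.25000 = 2.75000
t=8: T_8 = 246.25000; y_8 − T_8 = 249 − 246.25000 = 2.75000
t=12: T_12 = 268.25000; y_12 − T_12 = 271 − 268.25000 = 2.75000
Mean deviation: (2.75000 + 2.75000 + 2.75000) / 3 = 2.750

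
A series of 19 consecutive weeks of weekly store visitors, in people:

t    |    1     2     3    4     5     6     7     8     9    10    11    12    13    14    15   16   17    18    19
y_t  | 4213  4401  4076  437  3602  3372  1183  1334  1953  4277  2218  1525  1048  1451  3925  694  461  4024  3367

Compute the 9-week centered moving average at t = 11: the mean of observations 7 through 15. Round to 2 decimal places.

Sum of periods 7–15: 1183 + 1334 + 1953 + 4277 + 2218 + 1525 + 1048 + 1451 + 3925 = 18914
Divide by 9: 18914 / 9 = 2101.56

2101.56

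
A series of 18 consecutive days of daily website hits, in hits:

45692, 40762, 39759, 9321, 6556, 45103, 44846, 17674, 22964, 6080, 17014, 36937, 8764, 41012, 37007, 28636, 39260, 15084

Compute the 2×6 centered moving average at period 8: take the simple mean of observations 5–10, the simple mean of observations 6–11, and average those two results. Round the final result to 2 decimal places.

24742.00

Sum over 5–10: 6556 + 45103 + 44846 + 17674 + 22964 + 6080 = 143223
Sum over 6–11: 45103 + 44846 + 17674 + 22964 + 6080 + 17014 = 153681
CMA at t=8 = (143223 + 153681) / (2·6) = 296904 / 12 = 24742.00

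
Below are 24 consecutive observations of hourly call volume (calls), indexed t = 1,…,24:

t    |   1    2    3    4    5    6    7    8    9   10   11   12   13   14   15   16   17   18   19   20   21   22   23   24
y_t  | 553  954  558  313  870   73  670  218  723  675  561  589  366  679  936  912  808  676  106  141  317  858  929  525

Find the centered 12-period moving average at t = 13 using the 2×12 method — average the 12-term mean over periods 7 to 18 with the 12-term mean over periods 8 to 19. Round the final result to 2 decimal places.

Sum over 7–18: 670 + 218 + 723 + 675 + 561 + 589 + 366 + 679 + 936 + 912 + 808 + 676 = 7813
Sum over 8–19: 218 + 723 + 675 + 561 + 589 + 366 + 679 + 936 + 912 + 808 + 676 + 106 = 7249
CMA at t=13 = (7813 + 7249) / (2·12) = 15062 / 24 = 627.58

627.58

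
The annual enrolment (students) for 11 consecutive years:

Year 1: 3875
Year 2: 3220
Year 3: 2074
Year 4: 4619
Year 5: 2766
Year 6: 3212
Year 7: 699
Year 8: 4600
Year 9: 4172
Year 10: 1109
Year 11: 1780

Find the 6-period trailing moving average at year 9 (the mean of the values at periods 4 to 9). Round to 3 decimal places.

Sum of periods 4–9: 4619 + 2766 + 3212 + 699 + 4600 + 4172 = 20068
Divide by 6: 20068 / 6 = 3344.667

3344.667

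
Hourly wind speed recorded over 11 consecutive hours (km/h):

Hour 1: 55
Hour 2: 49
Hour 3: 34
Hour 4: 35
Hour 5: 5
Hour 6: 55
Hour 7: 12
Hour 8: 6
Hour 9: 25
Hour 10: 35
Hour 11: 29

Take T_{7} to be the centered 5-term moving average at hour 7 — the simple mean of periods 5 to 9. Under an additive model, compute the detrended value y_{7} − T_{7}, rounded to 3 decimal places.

-8.600

Trend T_7 = (5 + 55 + 12 + 6 + 25) / 5 = 103/5 = 20.60000
Detrended value: 12 − 20.60000 = -8.600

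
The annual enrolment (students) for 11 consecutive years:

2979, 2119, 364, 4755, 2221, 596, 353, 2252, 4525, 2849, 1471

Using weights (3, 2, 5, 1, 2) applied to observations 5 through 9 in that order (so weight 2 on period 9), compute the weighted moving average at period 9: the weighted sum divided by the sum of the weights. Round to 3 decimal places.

1609.385

Weighted sum: 3·2221 + 2·596 + 5·353 + 1·2252 + 2·4525 = 6663 + 1192 + 1765 + 2252 + 9050 = 20922
Weight total: 3 + 2 + 5 + 1 + 2 = 13
WMA = 20922 / 13 = 1609.385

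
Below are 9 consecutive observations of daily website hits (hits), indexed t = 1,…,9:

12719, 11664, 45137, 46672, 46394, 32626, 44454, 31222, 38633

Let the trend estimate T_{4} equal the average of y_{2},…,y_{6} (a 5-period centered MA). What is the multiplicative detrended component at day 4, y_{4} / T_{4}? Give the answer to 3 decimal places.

1.279

Trend T_4 = (11664 + 45137 + 46672 + 46394 + 32626) / 5 = 182493/5 = 36498.60000
Ratio to trend: 46672 / 36498.60000 = 1.279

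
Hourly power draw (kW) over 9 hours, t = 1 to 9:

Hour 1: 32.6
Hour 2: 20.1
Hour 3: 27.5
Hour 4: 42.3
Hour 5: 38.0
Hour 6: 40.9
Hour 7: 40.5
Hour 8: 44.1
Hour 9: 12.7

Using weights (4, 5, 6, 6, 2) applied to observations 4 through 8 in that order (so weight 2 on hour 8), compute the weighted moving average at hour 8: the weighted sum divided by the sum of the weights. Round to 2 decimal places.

40.69

Weighted sum: 4·42.3 + 5·38.0 + 6·40.9 + 6·40.5 + 2·44.1 = 169.2 + 190.0 + 245.4 + 243.0 + 88.2 = 935.8
Weight total: 4 + 5 + 6 + 6 + 2 = 23
WMA = 935.8 / 23 = 40.69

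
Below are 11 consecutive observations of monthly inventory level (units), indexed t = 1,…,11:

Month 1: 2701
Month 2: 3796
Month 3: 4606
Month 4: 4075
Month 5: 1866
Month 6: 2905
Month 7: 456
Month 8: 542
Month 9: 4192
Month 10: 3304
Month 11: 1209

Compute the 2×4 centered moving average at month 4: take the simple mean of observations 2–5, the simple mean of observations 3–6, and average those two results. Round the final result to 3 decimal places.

Sum over 2–5: 3796 + 4606 + 4075 + 1866 = 14343
Sum over 3–6: 4606 + 4075 + 1866 + 2905 = 13452
CMA at t=4 = (14343 + 13452) / (2·4) = 27795 / 8 = 3474.375

3474.375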